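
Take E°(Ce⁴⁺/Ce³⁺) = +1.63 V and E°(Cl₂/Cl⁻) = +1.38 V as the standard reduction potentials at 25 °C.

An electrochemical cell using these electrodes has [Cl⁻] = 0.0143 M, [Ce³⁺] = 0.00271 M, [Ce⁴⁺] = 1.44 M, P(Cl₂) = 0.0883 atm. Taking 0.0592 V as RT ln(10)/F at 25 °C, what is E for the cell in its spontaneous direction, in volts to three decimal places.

+0.333 V

Ce⁴⁺/Ce³⁺ is the cathode (higher E°), Cl₂/Cl⁻ the anode: E°cell = +1.63 − (+1.38) = +0.25 V, n = 2.
Overall: 2 Ce⁴⁺(aq) + 2 Cl⁻(aq) → 2 Ce³⁺(aq) + Cl₂(g)
Q = [Ce³⁺]^2·P(Cl₂) / ([Ce⁴⁺]^2·[Cl⁻]^2); log Q = -2.815.
E = E° − (0.0592/n) log Q = +0.25 − (0.0592/2)(-2.815) = +0.333 V.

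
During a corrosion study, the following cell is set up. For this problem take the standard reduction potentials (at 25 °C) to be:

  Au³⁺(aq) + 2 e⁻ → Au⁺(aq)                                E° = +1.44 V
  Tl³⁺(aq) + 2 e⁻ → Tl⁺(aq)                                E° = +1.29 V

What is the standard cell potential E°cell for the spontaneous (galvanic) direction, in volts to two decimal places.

The Au³⁺/Au⁺ couple has the higher reduction potential, so it is the cathode; Tl³⁺/Tl⁺ is oxidised at the anode.
E°cell = E°(cathode) − E°(anode) = (+1.44) − (+1.29) = +0.15 V.

+0.15 V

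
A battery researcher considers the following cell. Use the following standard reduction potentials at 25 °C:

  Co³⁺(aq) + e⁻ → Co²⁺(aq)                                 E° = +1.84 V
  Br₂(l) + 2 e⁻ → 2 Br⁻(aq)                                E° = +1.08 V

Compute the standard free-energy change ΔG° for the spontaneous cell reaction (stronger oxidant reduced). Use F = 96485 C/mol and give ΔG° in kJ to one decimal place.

Co³⁺/Co²⁺ (E° = +1.84 V) is the cathode; Br₂/Br⁻ (E° = +1.08 V) is the anode, so E°cell = +0.76 V.
Balancing electrons gives n = 2 (lcm of 1 and 2).
ΔG° = −nFE° = −(2)(96485)(+0.76) = -146,657 J = -146.7 kJ.

-146.7 kJ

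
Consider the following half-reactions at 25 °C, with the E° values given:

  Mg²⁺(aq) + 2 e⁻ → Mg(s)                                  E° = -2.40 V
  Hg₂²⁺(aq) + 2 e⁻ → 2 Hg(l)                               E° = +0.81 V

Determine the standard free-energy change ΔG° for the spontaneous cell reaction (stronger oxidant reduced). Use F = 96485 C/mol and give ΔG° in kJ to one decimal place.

-619.4 kJ

Hg₂²⁺/Hg (E° = +0.81 V) is the cathode; Mg²⁺/Mg (E° = -2.40 V) is the anode, so E°cell = +3.21 V.
Balancing electrons gives n = 2 (lcm of 2 and 2).
ΔG° = −nFE° = −(2)(96485)(+3.21) = -619,434 J = -619.4 kJ.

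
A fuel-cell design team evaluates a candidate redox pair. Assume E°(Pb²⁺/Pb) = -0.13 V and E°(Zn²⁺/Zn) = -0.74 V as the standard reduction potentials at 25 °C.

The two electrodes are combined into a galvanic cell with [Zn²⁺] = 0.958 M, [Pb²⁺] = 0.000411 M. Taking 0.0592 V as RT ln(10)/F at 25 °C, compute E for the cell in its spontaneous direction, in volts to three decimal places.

Pb²⁺/Pb is the cathode (higher E°), Zn²⁺/Zn the anode: E°cell = -0.13 − (-0.74) = +0.61 V, n = 2.
Overall: Pb²⁺(aq) + Zn(s) → Pb(s) + Zn²⁺(aq)
Q = [Zn²⁺] / ([Pb²⁺]); log Q = 3.368.
E = E° − (0.0592/n) log Q = +0.61 − (0.0592/2)(3.368) = +0.510 V.

+0.510 V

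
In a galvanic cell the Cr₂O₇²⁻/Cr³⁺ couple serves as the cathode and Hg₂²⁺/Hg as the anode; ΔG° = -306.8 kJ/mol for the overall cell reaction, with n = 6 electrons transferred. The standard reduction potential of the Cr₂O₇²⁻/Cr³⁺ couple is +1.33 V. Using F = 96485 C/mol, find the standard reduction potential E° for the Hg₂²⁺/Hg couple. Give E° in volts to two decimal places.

+0.80 V

E°cell = −ΔG°/(nF) = −(-306.8×10³)/((6)(96485)) = +0.530 V.
Since Cr₂O₇²⁻/Cr³⁺ is the cathode and Hg₂²⁺/Hg the anode, E°cell = E°(Cr₂O₇²⁻/Cr³⁺) − E°(Hg₂²⁺/Hg).
So E°(Hg₂²⁺/Hg) = E°(Cr₂O₇²⁻/Cr³⁺) − E°cell = (+1.33) − (+0.530) = +0.80 V.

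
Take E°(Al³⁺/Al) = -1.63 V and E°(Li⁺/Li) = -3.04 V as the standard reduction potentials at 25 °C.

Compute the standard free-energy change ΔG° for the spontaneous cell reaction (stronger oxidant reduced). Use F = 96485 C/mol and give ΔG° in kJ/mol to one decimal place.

-408.1 kJ/mol

Al³⁺/Al (E° = -1.63 V) is the cathode; Li⁺/Li (E° = -3.04 V) is the anode, so E°cell = +1.41 V.
Balancing electrons gives n = 3 (lcm of 3 and 1).
ΔG° = −nFE° = −(3)(96485)(+1.41) = -408,132 J = -408.1 kJ/mol.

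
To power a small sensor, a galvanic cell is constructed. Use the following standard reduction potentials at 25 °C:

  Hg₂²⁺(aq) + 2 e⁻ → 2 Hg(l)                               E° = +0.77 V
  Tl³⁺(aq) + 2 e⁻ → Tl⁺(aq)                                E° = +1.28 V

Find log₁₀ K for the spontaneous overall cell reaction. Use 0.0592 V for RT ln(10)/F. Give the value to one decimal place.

Cathode: Tl³⁺/Tl⁺; anode: Hg₂²⁺/Hg. E°cell = +0.51 V, n = 2.
log K = nE°cell / 0.0592 = (2)(+0.51) / 0.0592 = 17.2.

17.2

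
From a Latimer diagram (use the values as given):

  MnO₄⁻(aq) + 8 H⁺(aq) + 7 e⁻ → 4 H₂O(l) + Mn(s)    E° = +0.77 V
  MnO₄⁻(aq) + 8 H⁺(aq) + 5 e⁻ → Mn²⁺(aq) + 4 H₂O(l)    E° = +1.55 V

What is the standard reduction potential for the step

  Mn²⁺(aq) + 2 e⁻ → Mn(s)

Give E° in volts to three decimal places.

Sequential free energies add, so n₃E°₃ = n₁E°₁ + n₂E°₂.
With n₃ = 7, and the known step contributing 5×(+1.55) V, the unknown satisfies 2·E° = 7×(+0.77) − 5×(+1.55) = -2.360.
E° = -2.360 / 2 = -1.180 V.

-1.180 V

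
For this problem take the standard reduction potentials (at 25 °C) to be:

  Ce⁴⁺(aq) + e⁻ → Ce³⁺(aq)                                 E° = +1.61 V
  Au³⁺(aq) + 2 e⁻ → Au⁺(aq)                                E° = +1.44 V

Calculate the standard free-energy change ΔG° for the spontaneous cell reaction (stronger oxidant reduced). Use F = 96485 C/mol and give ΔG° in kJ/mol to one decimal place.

Ce⁴⁺/Ce³⁺ (E° = +1.61 V) is the cathode; Au³⁺/Au⁺ (E° = +1.44 V) is the anode, so E°cell = +0.17 V.
Balancing electrons gives n = 2 (lcm of 1 and 2).
ΔG° = −nFE° = −(2)(96485)(+0.17) = -32,805 J = -32.8 kJ/mol.

-32.8 kJ/mol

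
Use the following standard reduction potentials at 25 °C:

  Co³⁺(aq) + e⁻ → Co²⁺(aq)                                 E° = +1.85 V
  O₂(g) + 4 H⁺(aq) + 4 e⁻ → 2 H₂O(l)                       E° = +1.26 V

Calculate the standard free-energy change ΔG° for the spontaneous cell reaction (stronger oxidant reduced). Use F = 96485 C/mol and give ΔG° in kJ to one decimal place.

Co³⁺/Co²⁺ (E° = +1.85 V) is the cathode; O₂/H₂O (E° = +1.26 V) is the anode, so E°cell = +0.59 V.
Balancing electrons gives n = 4 (lcm of 1 and 4).
ΔG° = −nFE° = −(4)(96485)(+0.59) = -227,705 J = -227.7 kJ.

-227.7 kJ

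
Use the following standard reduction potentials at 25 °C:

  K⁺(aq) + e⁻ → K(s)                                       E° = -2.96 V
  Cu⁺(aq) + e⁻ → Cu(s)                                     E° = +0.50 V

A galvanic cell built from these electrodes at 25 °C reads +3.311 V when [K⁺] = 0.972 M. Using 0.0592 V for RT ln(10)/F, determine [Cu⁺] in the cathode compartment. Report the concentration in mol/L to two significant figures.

Cu⁺/Cu is the cathode, K⁺/K the anode: E°cell = +3.46 V, n = 1.
Overall reaction: Cu⁺(aq) + K(s) → Cu(s) + K⁺(aq); Q = [K⁺]^1/[Cu⁺]^1.
From E = E° − (0.0592/n) log Q: log Q = (E° − E)·n/0.0592 = (+3.46 − (+3.311))·1/0.0592 = 2.5169.
So 1·log[Cu⁺] = 1·log(0.972) − log Q = -0.0123 − (2.5169) = -2.5292; [Cu⁺] = 10^(-2.5292) ≈ 0.0030 M.

0.0030 M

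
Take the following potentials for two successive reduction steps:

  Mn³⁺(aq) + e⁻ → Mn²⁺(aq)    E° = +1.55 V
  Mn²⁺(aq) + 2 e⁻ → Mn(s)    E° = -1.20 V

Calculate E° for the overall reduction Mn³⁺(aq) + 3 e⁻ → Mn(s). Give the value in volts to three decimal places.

-0.283 V

Standard free energies of sequential steps add: ΔG°₃ = ΔG°₁ + ΔG°₂, so n₃E°₃ = n₁E°₁ + n₂E°₂.
E°₃ = (1×+1.55 + 2×-1.20) / 3 = (-0.850) / 3 = -0.283 V.
E° values themselves are not directly additive — weighting by electron count is essential.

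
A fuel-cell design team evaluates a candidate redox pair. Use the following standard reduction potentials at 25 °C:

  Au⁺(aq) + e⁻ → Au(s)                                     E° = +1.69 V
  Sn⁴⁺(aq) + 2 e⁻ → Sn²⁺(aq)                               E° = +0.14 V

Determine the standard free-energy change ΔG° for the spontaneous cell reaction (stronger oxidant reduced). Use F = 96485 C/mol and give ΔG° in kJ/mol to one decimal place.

Au⁺/Au (E° = +1.69 V) is the cathode; Sn⁴⁺/Sn²⁺ (E° = +0.14 V) is the anode, so E°cell = +1.55 V.
Balancing electrons gives n = 2 (lcm of 1 and 2).
ΔG° = −nFE° = −(2)(96485)(+1.55) = -299,104 J = -299.1 kJ/mol.

-299.1 kJ/mol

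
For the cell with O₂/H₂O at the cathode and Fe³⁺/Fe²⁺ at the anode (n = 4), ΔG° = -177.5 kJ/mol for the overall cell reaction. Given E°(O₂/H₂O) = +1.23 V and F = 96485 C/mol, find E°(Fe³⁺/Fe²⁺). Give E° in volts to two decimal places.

E°cell = −ΔG°/(nF) = −(-177.5×10³)/((4)(96485)) = +0.460 V.
Since O₂/H₂O is the cathode and Fe³⁺/Fe²⁺ the anode, E°cell = E°(O₂/H₂O) − E°(Fe³⁺/Fe²⁺).
So E°(Fe³⁺/Fe²⁺) = E°(O₂/H₂O) − E°cell = (+1.23) − (+0.460) = +0.77 V.

+0.77 V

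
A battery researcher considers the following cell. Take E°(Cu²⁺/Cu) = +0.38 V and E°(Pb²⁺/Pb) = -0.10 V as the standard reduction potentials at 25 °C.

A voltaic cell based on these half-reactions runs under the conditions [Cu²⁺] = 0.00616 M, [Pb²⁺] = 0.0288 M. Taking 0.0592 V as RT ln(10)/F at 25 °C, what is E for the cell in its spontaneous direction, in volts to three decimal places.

+0.460 V

Cu²⁺/Cu is the cathode (higher E°), Pb²⁺/Pb the anode: E°cell = +0.38 − (-0.10) = +0.48 V, n = 2.
Overall: Cu²⁺(aq) + Pb(s) → Cu(s) + Pb²⁺(aq)
Q = [Pb²⁺] / ([Cu²⁺]); log Q = 0.670.
E = E° − (0.0592/n) log Q = +0.48 − (0.0592/2)(0.670) = +0.460 V.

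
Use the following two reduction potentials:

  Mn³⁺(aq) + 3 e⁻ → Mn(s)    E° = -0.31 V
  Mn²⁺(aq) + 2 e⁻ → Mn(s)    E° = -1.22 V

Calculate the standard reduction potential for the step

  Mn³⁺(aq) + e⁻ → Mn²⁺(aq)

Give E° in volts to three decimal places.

+1.510 V

Sequential free energies add, so n₃E°₃ = n₁E°₁ + n₂E°₂.
With n₃ = 3, and the known step contributing 2×(-1.22) V, the unknown satisfies 1·E° = 3×(-0.31) − 2×(-1.22) = +1.510.
E° = +1.510 / 1 = +1.510 V.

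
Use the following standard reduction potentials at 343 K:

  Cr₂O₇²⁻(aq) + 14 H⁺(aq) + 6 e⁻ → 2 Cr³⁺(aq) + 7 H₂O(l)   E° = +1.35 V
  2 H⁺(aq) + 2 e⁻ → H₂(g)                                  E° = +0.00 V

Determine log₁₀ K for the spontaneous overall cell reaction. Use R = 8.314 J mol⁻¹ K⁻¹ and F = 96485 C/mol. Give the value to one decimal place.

Cathode: Cr₂O₇²⁻/Cr³⁺; anode: H⁺/H₂. E°cell = (+1.35) − (+0.00) = +1.35 V, with n = 6.
ΔG° = −nFE° = −RT ln K, so ln K = nFE°/(RT) = (6)(96485)(+1.35) / ((8.314)(343)) = 274.057.
log₁₀ K = 274.057 / ln 10 = 119.0.

119.0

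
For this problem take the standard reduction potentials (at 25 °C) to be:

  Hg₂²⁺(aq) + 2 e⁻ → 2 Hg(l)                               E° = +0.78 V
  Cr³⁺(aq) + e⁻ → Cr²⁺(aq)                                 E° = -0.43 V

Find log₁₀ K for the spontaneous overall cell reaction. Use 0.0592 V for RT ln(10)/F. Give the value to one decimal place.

40.9

Cathode: Hg₂²⁺/Hg; anode: Cr³⁺/Cr²⁺. E°cell = +1.21 V, n = 2.
log K = nE°cell / 0.0592 = (2)(+1.21) / 0.0592 = 40.9.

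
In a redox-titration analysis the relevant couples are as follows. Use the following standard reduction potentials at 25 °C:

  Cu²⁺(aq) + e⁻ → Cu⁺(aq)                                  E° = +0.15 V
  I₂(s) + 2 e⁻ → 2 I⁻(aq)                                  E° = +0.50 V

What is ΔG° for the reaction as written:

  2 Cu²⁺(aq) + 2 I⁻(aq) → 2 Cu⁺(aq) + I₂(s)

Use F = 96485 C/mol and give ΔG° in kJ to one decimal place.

As written, Cu²⁺/Cu⁺ is reduced (cathode) and I₂/I⁻ is oxidised (anode), so E°cell = (+0.15) − (+0.50) = -0.35 V.
Balancing electrons gives n = 2.
ΔG° = −nFE° = −(2)(96485)(-0.35) = 67,540 J = +67.5 kJ.

+67.5 kJ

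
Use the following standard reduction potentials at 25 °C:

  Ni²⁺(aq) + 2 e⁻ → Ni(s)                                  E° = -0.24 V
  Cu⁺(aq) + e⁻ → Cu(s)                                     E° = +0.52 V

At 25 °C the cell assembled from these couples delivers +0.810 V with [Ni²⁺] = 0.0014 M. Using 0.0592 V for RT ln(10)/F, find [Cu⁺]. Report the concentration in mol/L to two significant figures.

0.26 M

Cu⁺/Cu is the cathode, Ni²⁺/Ni the anode: E°cell = +0.76 V, n = 2.
Overall reaction: 2 Cu⁺(aq) + Ni(s) → 2 Cu(s) + Ni²⁺(aq); Q = [Ni²⁺]^1/[Cu⁺]^2.
From E = E° − (0.0592/n) log Q: log Q = (E° − E)·n/0.0592 = (+0.76 − (+0.810))·2/0.0592 = -1.6892.
So 2·log[Cu⁺] = 1·log(0.0014) − log Q = -2.8539 − (-1.6892) = -1.1647; log[Cu⁺] = -1.1647 / 2 = -0.5824; [Cu⁺] = 10^(-0.5824) ≈ 0.26 M.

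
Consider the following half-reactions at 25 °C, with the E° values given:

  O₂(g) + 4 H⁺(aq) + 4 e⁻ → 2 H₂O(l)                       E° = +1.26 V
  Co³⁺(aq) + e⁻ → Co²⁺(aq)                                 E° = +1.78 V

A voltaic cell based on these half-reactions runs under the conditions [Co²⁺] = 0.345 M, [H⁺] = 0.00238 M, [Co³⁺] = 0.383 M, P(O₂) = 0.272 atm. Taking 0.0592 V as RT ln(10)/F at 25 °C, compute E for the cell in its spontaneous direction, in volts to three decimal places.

Co³⁺/Co²⁺ is the cathode (higher E°), O₂/H₂O the anode: E°cell = +1.78 − (+1.26) = +0.52 V, n = 4.
Overall: 4 Co³⁺(aq) + 2 H₂O(l) → 4 Co²⁺(aq) + O₂(g) + 4 H⁺(aq)
Q = [Co²⁺]^4·P(O₂)·[H⁺]^4 / ([Co³⁺]^4); log Q = -11.241.
E = E° − (0.0592/n) log Q = +0.52 − (0.0592/4)(-11.241) = +0.686 V.

+0.686 V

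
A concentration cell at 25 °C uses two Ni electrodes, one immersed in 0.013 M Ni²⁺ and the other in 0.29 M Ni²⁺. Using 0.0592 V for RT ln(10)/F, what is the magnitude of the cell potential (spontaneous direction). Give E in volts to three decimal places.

+0.040 V

For a concentration cell E°cell = 0. The 0.29 M side is the cathode (reduction is favoured where [Ni²⁺] is higher).
With n = 2, E = −(0.0592/2) log([Ni²⁺]ₐₙ/[Ni²⁺]꜀ₐₜ) = −(0.0592/2) log(0.013/0.29) = −(0.0592/2)(-1.348) = +0.040 V.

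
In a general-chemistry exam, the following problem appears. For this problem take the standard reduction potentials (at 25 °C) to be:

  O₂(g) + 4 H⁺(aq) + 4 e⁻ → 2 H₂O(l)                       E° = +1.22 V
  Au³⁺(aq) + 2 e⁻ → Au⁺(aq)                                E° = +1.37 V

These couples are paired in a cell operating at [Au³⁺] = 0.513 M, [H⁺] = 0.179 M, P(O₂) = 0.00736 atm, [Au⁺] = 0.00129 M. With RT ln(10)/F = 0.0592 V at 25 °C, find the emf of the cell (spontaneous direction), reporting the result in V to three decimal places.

Au³⁺/Au⁺ is the cathode (higher E°), O₂/H₂O the anode: E°cell = +1.37 − (+1.22) = +0.15 V, n = 4.
Overall: 2 Au³⁺(aq) + 2 H₂O(l) → 2 Au⁺(aq) + O₂(g) + 4 H⁺(aq)
Q = [Au⁺]^2·P(O₂)·[H⁺]^4 / ([Au³⁺]^2); log Q = -10.321.
E = E° − (0.0592/n) log Q = +0.15 − (0.0592/4)(-10.321) = +0.303 V.

+0.303 V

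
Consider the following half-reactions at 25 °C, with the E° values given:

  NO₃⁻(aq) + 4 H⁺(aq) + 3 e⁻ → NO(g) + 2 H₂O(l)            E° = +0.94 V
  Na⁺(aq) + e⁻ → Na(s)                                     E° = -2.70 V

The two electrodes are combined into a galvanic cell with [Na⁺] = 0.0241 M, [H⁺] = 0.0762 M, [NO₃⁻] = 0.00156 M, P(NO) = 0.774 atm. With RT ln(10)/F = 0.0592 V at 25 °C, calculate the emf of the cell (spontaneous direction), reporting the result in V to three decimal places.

+3.594 V

NO₃⁻/NO is the cathode (higher E°), Na⁺/Na the anode: E°cell = +0.94 − (-2.70) = +3.64 V, n = 3.
Overall: NO₃⁻(aq) + 4 H⁺(aq) + 3 Na(s) → NO(g) + 2 H₂O(l) + 3 Na⁺(aq)
Q = P(NO)·[Na⁺]^3 / ([NO₃⁻]·[H⁺]^4); log Q = 2.314.
E = E° − (0.0592/n) log Q = +3.64 − (0.0592/3)(2.314) = +3.594 V.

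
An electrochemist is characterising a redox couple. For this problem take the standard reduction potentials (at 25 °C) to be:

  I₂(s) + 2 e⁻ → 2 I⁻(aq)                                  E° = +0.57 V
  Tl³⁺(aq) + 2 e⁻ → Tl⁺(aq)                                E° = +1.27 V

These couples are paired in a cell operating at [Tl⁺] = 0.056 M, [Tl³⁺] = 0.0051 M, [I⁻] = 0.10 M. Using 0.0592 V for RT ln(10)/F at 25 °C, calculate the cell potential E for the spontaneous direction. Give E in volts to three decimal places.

Tl³⁺/Tl⁺ is the cathode (higher E°), I₂/I⁻ the anode: E°cell = +1.27 − (+0.57) = +0.70 V, n = 2.
Overall: Tl³⁺(aq) + 2 I⁻(aq) → Tl⁺(aq) + I₂(s)
Q = [Tl⁺] / ([Tl³⁺]·[I⁻]^2); log Q = 3.041.
E = E° − (0.0592/n) log Q = +0.70 − (0.0592/2)(3.041) = +0.610 V.

+0.610 V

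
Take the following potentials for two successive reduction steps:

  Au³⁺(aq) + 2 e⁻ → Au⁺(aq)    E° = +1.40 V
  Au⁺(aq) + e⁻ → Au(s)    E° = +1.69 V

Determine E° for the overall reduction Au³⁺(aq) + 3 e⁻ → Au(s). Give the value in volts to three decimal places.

+1.497 V

Adding the free-energy changes (−nFE°) of the two steps gives −n₃FE°₃ = −n₁FE°₁ − n₂FE°₂.
E°₃ = (2×+1.40 + 1×+1.69) / 3 = (+4.490) / 3 = +1.497 V.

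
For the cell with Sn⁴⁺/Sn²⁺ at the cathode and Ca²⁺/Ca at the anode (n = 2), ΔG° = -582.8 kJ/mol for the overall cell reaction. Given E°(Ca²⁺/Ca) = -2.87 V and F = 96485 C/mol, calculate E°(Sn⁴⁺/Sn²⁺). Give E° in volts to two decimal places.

+0.15 V

E°cell = −ΔG°/(nF) = −(-582.8×10³)/((2)(96485)) = +3.020 V.
Since Sn⁴⁺/Sn²⁺ is the cathode and Ca²⁺/Ca the anode, E°cell = E°(Sn⁴⁺/Sn²⁺) − E°(Ca²⁺/Ca).
So E°(Sn⁴⁺/Sn²⁺) = E°cell + E°(Ca²⁺/Ca) = +3.020 + (-2.87) = +0.15 V.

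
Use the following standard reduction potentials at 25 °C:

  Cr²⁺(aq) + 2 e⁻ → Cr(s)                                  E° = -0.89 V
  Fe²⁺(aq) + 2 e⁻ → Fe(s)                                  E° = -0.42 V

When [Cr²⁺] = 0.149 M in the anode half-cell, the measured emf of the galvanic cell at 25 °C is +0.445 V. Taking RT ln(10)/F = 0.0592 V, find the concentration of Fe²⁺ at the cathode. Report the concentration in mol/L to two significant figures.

0.021 M

Fe²⁺/Fe is the cathode, Cr²⁺/Cr the anode: E°cell = +0.47 V, n = 2.
Overall reaction: Fe²⁺(aq) + Cr(s) → Fe(s) + Cr²⁺(aq); Q = [Cr²⁺]^1/[Fe²⁺]^1.
From E = E° − (0.0592/n) log Q: log Q = (E° − E)·n/0.0592 = (+0.47 − (+0.445))·2/0.0592 = 0.8446.
So 1·log[Fe²⁺] = 1·log(0.149) − log Q = -0.8268 − (0.8446) = -1.6714; [Fe²⁺] = 10^(-1.6714) ≈ 0.021 M.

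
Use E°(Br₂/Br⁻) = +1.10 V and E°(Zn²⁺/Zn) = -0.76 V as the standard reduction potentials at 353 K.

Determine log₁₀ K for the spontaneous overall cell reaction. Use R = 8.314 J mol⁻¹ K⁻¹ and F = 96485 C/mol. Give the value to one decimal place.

53.1

Cathode: Br₂/Br⁻; anode: Zn²⁺/Zn. E°cell = (+1.10) − (-0.76) = +1.86 V, with n = 2.
ΔG° = −nFE° = −RT ln K, so ln K = nFE°/(RT) = (2)(96485)(+1.86) / ((8.314)(353)) = 122.298.
log₁₀ K = 122.298 / ln 10 = 53.1.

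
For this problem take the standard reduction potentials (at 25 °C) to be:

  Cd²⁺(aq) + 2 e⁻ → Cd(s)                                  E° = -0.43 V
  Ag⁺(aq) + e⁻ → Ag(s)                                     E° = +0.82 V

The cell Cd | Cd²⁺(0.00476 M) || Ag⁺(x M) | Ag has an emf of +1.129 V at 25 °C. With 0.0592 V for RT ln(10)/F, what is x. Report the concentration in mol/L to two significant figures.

0.00062 M

Ag⁺/Ag is the cathode, Cd²⁺/Cd the anode: E°cell = +1.25 V, n = 2.
Overall reaction: 2 Ag⁺(aq) + Cd(s) → 2 Ag(s) + Cd²⁺(aq); Q = [Cd²⁺]^1/[Ag⁺]^2.
From E = E° − (0.0592/n) log Q: log Q = (E° − E)·n/0.0592 = (+1.25 − (+1.129))·2/0.0592 = 4.0878.
So 2·log[Ag⁺] = 1·log(0.00476) − log Q = -2.3224 − (4.0878) = -6.4102; log[Ag⁺] = -6.4102 / 2 = -3.2051; [Ag⁺] = 10^(-3.2051) ≈ 0.00062 M.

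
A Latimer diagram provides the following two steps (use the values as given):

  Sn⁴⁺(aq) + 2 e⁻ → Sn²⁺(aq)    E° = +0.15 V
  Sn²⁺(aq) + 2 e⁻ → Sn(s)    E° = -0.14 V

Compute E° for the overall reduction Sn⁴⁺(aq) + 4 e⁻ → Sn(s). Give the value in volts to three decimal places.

+0.005 V

Adding the free-energy changes (−nFE°) of the two steps gives −n₃FE°₃ = −n₁FE°₁ − n₂FE°₂.
E°₃ = (2×+0.15 + 2×-0.14) / 4 = (+0.020) / 4 = +0.005 V.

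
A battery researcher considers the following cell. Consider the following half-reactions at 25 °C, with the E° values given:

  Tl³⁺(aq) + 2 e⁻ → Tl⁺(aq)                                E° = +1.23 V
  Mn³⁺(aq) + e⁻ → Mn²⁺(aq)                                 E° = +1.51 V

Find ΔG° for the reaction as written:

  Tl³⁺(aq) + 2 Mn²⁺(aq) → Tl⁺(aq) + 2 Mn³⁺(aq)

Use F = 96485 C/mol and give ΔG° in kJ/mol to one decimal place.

As written, Tl³⁺/Tl⁺ is reduced (cathode) and Mn³⁺/Mn²⁺ is oxidised (anode), so E°cell = (+1.23) − (+1.51) = -0.28 V.
Balancing electrons gives n = 2.
ΔG° = −nFE° = −(2)(96485)(-0.28) = 54,032 J = +54.0 kJ/mol.

+54.0 kJ/mol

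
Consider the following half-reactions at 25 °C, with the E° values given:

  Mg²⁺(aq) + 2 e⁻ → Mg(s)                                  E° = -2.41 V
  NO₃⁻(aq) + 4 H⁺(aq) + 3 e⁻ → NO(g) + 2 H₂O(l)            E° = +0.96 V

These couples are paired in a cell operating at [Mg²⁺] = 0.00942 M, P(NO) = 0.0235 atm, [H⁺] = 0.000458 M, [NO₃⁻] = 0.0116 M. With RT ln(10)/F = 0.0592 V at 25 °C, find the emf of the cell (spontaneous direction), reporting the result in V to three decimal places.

NO₃⁻/NO is the cathode (higher E°), Mg²⁺/Mg the anode: E°cell = +0.96 − (-2.41) = +3.37 V, n = 6.
Overall: 2 NO₃⁻(aq) + 8 H⁺(aq) + 3 Mg(s) → 2 NO(g) + 4 H₂O(l) + 3 Mg²⁺(aq)
Q = P(NO)^2·[Mg²⁺]^3 / ([NO₃⁻]^2·[H⁺]^8); log Q = 21.248.
E = E° − (0.0592/n) log Q = +3.37 − (0.0592/6)(21.248) = +3.160 V.

+3.160 V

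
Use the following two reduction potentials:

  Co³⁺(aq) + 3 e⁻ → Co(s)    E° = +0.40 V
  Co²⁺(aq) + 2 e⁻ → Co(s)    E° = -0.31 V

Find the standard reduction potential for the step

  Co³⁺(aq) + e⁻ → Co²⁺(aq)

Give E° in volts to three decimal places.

+1.820 V

Sequential free energies add, so n₃E°₃ = n₁E°₁ + n₂E°₂.
With n₃ = 3, and the known step contributing 2×(-0.31) V, the unknown satisfies 1·E° = 3×(+0.40) − 2×(-0.31) = +1.820.
E° = +1.820 / 1 = +1.820 V.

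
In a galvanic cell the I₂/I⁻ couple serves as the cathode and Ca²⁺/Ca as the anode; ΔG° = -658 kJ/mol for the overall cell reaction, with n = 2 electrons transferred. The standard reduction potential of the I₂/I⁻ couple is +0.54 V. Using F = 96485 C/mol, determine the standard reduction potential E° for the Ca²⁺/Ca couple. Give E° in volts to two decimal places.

E°cell = −ΔG°/(nF) = −(-658×10³)/((2)(96485)) = +3.410 V.
Since I₂/I⁻ is the cathode and Ca²⁺/Ca the anode, E°cell = E°(I₂/I⁻) − E°(Ca²⁺/Ca).
So E°(Ca²⁺/Ca) = E°(I₂/I⁻) − E°cell = (+0.54) − (+3.410) = -2.87 V.

-2.87 V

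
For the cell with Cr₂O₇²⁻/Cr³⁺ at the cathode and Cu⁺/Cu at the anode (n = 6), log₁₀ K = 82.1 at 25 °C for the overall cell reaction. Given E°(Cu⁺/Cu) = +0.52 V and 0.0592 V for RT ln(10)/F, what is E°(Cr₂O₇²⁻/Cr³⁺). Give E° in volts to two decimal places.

E°cell = (0.0592/n)·log K = (0.0592/6)(82.1) = +0.810 V.
Since Cr₂O₇²⁻/Cr³⁺ is the cathode and Cu⁺/Cu the anode, E°cell = E°(Cr₂O₇²⁻/Cr³⁺) − E°(Cu⁺/Cu).
So E°(Cr₂O₇²⁻/Cr³⁺) = E°cell + E°(Cu⁺/Cu) = +0.810 + (+0.52) = +1.33 V.

+1.33 V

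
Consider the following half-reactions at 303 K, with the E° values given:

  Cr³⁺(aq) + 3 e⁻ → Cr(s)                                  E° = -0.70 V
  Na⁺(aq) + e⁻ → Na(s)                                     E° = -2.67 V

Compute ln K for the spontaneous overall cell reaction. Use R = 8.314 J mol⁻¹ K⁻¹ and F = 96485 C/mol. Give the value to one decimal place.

226.4

Cathode: Cr³⁺/Cr; anode: Na⁺/Na. E°cell = (-0.70) − (-2.67) = +1.97 V, with n = 3.
ΔG° = −nFE° = −RT ln K, so ln K = nFE°/(RT) = (3)(96485)(+1.97) / ((8.314)(303)) = 226.357.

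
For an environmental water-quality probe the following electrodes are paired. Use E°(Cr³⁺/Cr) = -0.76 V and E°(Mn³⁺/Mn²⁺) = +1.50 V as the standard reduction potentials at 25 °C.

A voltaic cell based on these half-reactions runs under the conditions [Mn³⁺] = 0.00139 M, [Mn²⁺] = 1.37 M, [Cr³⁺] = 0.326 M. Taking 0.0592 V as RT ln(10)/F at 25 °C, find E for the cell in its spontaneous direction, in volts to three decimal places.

Mn³⁺/Mn²⁺ is the cathode (higher E°), Cr³⁺/Cr the anode: E°cell = +1.50 − (-0.76) = +2.26 V, n = 3.
Overall: 3 Mn³⁺(aq) + Cr(s) → 3 Mn²⁺(aq) + Cr³⁺(aq)
Q = [Mn²⁺]^3·[Cr³⁺] / ([Mn³⁺]^3); log Q = 8.494.
E = E° − (0.0592/n) log Q = +2.26 − (0.0592/3)(8.494) = +2.092 V.

+2.092 V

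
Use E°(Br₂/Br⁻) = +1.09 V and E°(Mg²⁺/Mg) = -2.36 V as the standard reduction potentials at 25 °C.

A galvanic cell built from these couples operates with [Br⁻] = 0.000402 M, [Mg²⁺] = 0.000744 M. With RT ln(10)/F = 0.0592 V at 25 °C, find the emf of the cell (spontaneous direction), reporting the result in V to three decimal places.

+3.744 V

Br₂/Br⁻ is the cathode (higher E°), Mg²⁺/Mg the anode: E°cell = +1.09 − (-2.36) = +3.45 V, n = 2.
Overall: Br₂(l) + Mg(s) → 2 Br⁻(aq) + Mg²⁺(aq)
Q = [Br⁻]^2·[Mg²⁺]; log Q = -9.920.
E = E° − (0.0592/n) log Q = +3.45 − (0.0592/2)(-9.920) = +3.744 V.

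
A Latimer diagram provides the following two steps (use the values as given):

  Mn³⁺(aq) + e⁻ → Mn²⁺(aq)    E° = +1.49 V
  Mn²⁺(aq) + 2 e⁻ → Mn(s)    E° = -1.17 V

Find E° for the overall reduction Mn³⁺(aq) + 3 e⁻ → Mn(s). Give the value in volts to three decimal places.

Adding the free-energy changes (−nFE°) of the two steps gives −n₃FE°₃ = −n₁FE°₁ − n₂FE°₂.
E°₃ = (1×+1.49 + 2×-1.17) / 3 = (-0.850) / 3 = -0.283 V.

-0.283 V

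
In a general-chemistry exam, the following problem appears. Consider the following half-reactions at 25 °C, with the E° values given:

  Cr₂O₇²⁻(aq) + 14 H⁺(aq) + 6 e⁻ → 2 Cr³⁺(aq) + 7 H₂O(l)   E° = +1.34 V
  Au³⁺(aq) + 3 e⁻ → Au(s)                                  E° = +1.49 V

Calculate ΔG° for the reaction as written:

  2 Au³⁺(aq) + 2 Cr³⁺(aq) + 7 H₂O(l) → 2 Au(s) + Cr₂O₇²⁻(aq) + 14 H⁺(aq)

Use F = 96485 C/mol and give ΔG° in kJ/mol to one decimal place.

As written, Au³⁺/Au is reduced (cathode) and Cr₂O₇²⁻/Cr³⁺ is oxidised (anode), so E°cell = (+1.49) − (+1.34) = +0.15 V.
Balancing electrons gives n = 6.
ΔG° = −nFE° = −(6)(96485)(+0.15) = -86,836 J = -86.8 kJ/mol.

-86.8 kJ/mol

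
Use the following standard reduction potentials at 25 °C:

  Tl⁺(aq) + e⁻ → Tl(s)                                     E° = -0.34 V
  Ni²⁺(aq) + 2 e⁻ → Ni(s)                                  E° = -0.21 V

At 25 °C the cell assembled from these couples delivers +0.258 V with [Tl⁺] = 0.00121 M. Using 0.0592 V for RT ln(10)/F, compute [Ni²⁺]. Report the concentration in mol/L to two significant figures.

0.031 M

Ni²⁺/Ni is the cathode, Tl⁺/Tl the anode: E°cell = +0.13 V, n = 2.
Overall reaction: Ni²⁺(aq) + 2 Tl(s) → Ni(s) + 2 Tl⁺(aq); Q = [Tl⁺]^2/[Ni²⁺]^1.
From E = E° − (0.0592/n) log Q: log Q = (E° − E)·n/0.0592 = (+0.13 − (+0.258))·2/0.0592 = -4.3243.
So 1·log[Ni²⁺] = 2·log(0.00121) − log Q = -5.8344 − (-4.3243) = -1.5101; [Ni²⁺] = 10^(-1.5101) ≈ 0.031 M.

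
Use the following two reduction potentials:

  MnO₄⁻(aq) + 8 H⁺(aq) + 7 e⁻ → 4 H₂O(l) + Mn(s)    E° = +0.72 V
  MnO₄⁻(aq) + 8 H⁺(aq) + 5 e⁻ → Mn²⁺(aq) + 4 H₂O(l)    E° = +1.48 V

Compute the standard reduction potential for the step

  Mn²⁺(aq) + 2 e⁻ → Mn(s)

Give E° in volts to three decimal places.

Sequential free energies add, so n₃E°₃ = n₁E°₁ + n₂E°₂.
With n₃ = 7, and the known step contributing 5×(+1.48) V, the unknown satisfies 2·E° = 7×(+0.72) − 5×(+1.48) = -2.360.
E° = -2.360 / 2 = -1.180 V.

-1.180 V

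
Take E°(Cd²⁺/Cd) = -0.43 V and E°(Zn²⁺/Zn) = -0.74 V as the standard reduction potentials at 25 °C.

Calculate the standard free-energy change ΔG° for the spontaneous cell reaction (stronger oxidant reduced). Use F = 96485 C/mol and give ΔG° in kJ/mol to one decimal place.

Cd²⁺/Cd (E° = -0.43 V) is the cathode; Zn²⁺/Zn (E° = -0.74 V) is the anode, so E°cell = +0.31 V.
Balancing electrons gives n = 2 (lcm of 2 and 2).
ΔG° = −nFE° = −(2)(96485)(+0.31) = -59,821 J = -59.8 kJ/mol.

-59.8 kJ/mol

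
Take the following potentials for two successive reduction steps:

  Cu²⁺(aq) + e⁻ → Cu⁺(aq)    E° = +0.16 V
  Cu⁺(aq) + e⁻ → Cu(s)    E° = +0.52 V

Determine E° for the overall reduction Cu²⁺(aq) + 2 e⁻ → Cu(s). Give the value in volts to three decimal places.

Adding the free-energy changes (−nFE°) of the two steps gives −n₃FE°₃ = −n₁FE°₁ − n₂FE°₂.
E°₃ = (1×+0.16 + 1×+0.52) / 2 = (+0.680) / 2 = +0.340 V.

+0.340 V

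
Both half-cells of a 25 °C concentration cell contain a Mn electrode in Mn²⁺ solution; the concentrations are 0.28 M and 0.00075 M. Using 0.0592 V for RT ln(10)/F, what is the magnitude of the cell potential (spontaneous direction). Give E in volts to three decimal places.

For a concentration cell E°cell = 0. The 0.28 M side is the cathode (reduction is favoured where [Mn²⁺] is higher).
With n = 2, E = −(0.0592/2) log([Mn²⁺]ₐₙ/[Mn²⁺]꜀ₐₜ) = −(0.0592/2) log(0.00075/0.28) = −(0.0592/2)(-2.572) = +0.076 V.

+0.076 V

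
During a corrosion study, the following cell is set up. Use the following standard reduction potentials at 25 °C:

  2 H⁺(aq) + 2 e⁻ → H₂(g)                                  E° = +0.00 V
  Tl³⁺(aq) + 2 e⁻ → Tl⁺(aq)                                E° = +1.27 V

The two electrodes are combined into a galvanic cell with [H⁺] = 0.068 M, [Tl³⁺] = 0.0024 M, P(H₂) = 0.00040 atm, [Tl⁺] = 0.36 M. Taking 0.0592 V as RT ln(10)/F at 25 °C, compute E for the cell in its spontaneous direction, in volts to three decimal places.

+1.174 V

Tl³⁺/Tl⁺ is the cathode (higher E°), H⁺/H₂ the anode: E°cell = +1.27 − (+0.00) = +1.27 V, n = 2.
Overall: Tl³⁺(aq) + H₂(g) → Tl⁺(aq) + 2 H⁺(aq)
Q = [Tl⁺]·[H⁺]^2 / ([Tl³⁺]·P(H₂)); log Q = 3.239.
E = E° − (0.0592/n) log Q = +1.27 − (0.0592/2)(3.239) = +1.174 V.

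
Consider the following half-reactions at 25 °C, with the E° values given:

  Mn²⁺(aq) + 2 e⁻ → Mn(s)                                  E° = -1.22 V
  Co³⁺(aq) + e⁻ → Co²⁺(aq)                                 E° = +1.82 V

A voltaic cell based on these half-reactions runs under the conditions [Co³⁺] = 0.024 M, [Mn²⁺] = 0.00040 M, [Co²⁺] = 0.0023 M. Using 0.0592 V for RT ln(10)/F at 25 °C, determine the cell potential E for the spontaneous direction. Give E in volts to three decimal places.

Co³⁺/Co²⁺ is the cathode (higher E°), Mn²⁺/Mn the anode: E°cell = +1.82 − (-1.22) = +3.04 V, n = 2.
Overall: 2 Co³⁺(aq) + Mn(s) → 2 Co²⁺(aq) + Mn²⁺(aq)
Q = [Co²⁺]^2·[Mn²⁺] / ([Co³⁺]^2); log Q = -5.435.
E = E° − (0.0592/n) log Q = +3.04 − (0.0592/2)(-5.435) = +3.201 V.

+3.201 V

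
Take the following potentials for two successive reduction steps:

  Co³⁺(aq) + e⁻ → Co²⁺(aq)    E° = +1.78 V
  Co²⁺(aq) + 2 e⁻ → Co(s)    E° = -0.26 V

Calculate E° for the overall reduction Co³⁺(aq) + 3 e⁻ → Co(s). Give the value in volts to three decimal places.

+0.420 V

Standard free energies of sequential steps add: ΔG°₃ = ΔG°₁ + ΔG°₂, so n₃E°₃ = n₁E°₁ + n₂E°₂.
E°₃ = (1×+1.78 + 2×-0.26) / 3 = (+1.260) / 3 = +0.420 V.
Simply averaging or adding the two E° values would be wrong; the electron-weighted sum is required.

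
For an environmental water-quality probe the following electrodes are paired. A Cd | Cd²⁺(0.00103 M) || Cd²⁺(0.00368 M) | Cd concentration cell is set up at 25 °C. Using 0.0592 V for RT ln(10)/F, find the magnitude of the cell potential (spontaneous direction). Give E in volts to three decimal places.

+0.016 V

For a concentration cell E°cell = 0. The 0.00368 M side is the cathode (reduction is favoured where [Cd²⁺] is higher).
With n = 2, E = −(0.0592/2) log([Cd²⁺]ₐₙ/[Cd²⁺]꜀ₐₜ) = −(0.0592/2) log(0.00103/0.00368) = −(0.0592/2)(-0.553) = +0.016 V.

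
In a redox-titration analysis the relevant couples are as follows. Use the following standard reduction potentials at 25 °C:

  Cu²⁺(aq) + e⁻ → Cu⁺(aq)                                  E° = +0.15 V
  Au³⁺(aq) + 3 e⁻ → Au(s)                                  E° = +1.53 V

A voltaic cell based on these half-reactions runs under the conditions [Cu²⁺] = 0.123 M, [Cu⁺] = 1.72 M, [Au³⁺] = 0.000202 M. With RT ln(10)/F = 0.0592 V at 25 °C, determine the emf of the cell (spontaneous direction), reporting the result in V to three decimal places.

Au³⁺/Au is the cathode (higher E°), Cu²⁺/Cu⁺ the anode: E°cell = +1.53 − (+0.15) = +1.38 V, n = 3.
Overall: Au³⁺(aq) + 3 Cu⁺(aq) → Au(s) + 3 Cu²⁺(aq)
Q = [Cu²⁺]^3 / ([Au³⁺]·[Cu⁺]^3); log Q = 0.258.
E = E° − (0.0592/n) log Q = +1.38 − (0.0592/3)(0.258) = +1.375 V.

+1.375 V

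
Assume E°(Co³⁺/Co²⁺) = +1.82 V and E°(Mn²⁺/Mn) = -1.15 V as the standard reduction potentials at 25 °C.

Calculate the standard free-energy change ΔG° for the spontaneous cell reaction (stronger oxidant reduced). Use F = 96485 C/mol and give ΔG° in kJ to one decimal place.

-573.1 kJ

Co³⁺/Co²⁺ (E° = +1.82 V) is the cathode; Mn²⁺/Mn (E° = -1.15 V) is the anode, so E°cell = +2.97 V.
Balancing electrons gives n = 2 (lcm of 1 and 2).
ΔG° = −nFE° = −(2)(96485)(+2.97) = -573,121 J = -573.1 kJ.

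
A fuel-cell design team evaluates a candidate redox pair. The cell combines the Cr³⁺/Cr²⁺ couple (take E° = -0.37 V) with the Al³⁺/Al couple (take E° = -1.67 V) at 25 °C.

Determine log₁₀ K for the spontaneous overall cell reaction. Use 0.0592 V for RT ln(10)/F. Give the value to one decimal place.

65.9

Cathode: Cr³⁺/Cr²⁺; anode: Al³⁺/Al. E°cell = +1.30 V, n = 3.
log K = nE°cell / 0.0592 = (3)(+1.30) / 0.0592 = 65.9.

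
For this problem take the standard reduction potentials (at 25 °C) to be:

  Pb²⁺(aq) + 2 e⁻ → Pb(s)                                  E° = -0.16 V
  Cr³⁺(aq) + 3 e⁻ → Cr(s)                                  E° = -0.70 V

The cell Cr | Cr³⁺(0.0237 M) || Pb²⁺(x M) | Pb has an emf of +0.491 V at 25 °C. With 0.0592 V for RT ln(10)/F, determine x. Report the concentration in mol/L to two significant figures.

Pb²⁺/Pb is the cathode, Cr³⁺/Cr the anode: E°cell = +0.54 V, n = 6.
Overall reaction: 3 Pb²⁺(aq) + 2 Cr(s) → 3 Pb(s) + 2 Cr³⁺(aq); Q = [Cr³⁺]^2/[Pb²⁺]^3.
From E = E° − (0.0592/n) log Q: log Q = (E° − E)·n/0.0592 = (+0.54 − (+0.491))·6/0.0592 = 4.9662.
So 3·log[Pb²⁺] = 2·log(0.0237) − log Q = -3.2505 − (4.9662) = -8.2167; log[Pb²⁺] = -8.2167 / 3 = -2.7389; [Pb²⁺] = 10^(-2.7389) ≈ 0.0018 M.

0.0018 M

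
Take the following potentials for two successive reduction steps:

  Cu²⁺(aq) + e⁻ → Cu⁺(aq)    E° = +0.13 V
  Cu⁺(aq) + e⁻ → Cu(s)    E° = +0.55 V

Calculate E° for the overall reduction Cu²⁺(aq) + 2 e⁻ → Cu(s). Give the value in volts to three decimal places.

+0.340 V

Since ΔG° = −nFE° is additive over sequential reductions, n₃E°₃ = n₁E°₁ + n₂E°₂.
E°₃ = (1×+0.13 + 1×+0.55) / 2 = (+0.680) / 2 = +0.340 V.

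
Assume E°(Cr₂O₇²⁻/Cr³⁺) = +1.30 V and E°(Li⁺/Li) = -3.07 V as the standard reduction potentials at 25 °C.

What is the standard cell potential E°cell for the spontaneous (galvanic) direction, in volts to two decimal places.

The Cr₂O₇²⁻/Cr³⁺ couple has the higher reduction potential, so it is the cathode; Li⁺/Li is oxidised at the anode.
E°cell = E°(cathode) − E°(anode) = (+1.30) − (-3.07) = +4.37 V.

+4.37 V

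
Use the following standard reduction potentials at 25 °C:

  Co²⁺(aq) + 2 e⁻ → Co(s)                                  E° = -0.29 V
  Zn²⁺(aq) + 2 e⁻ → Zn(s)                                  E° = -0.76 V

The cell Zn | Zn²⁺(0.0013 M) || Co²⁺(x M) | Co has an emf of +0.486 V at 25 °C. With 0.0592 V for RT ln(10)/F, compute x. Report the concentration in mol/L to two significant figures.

Co²⁺/Co is the cathode, Zn²⁺/Zn the anode: E°cell = +0.47 V, n = 2.
Overall reaction: Co²⁺(aq) + Zn(s) → Co(s) + Zn²⁺(aq); Q = [Zn²⁺]^1/[Co²⁺]^1.
From E = E° − (0.0592/n) log Q: log Q = (E° − E)·n/0.0592 = (+0.47 − (+0.486))·2/0.0592 = -0.5405.
So 1·log[Co²⁺] = 1·log(0.0013) − log Q = -2.8861 − (-0.5405) = -2.3456; [Co²⁺] = 10^(-2.3456) ≈ 0.0045 M.

0.0045 M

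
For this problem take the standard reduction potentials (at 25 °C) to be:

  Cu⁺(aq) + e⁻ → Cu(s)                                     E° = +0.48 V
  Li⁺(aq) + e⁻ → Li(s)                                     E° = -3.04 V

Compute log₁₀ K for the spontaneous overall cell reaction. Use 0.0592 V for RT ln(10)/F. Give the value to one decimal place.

59.5

Cathode: Cu⁺/Cu; anode: Li⁺/Li. E°cell = +3.52 V, n = 1.
log K = nE°cell / 0.0592 = (1)(+3.52) / 0.0592 = 59.5.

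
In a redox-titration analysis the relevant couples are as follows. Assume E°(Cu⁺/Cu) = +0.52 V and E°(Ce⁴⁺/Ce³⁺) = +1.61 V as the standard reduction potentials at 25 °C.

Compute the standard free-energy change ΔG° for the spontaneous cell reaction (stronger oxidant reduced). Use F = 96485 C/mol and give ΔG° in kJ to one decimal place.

Ce⁴⁺/Ce³⁺ (E° = +1.61 V) is the cathode; Cu⁺/Cu (E° = +0.52 V) is the anode, so E°cell = +1.09 V.
Balancing electrons gives n = 1 (lcm of 1 and 1).
ΔG° = −nFE° = −(1)(96485)(+1.09) = -105,169 J = -105.2 kJ.

-105.2 kJ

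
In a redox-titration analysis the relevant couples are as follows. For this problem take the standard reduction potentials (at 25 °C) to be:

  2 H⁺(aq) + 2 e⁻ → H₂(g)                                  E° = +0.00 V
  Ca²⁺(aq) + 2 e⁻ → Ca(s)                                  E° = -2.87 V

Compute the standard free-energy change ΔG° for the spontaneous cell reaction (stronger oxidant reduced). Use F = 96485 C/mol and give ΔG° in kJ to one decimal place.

-553.8 kJ

H⁺/H₂ (E° = +0.00 V) is the cathode; Ca²⁺/Ca (E° = -2.87 V) is the anode, so E°cell = +2.87 V.
Balancing electrons gives n = 2 (lcm of 2 and 2).
ΔG° = −nFE° = −(2)(96485)(+2.87) = -553,824 J = -553.8 kJ.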